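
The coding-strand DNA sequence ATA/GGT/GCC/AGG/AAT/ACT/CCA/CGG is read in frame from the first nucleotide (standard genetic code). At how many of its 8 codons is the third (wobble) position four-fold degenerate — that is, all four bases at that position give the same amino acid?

Codon 1 ATA (Ile): third position 3-fold.
Codon 2 GGT (Gly): third position 4-fold.
Codon 3 GCC (Ala): third position 4-fold.
Codon 4 AGG (Arg): third position 2-fold.
Codon 5 AAT (Asn): third position 2-fold.
Codon 6 ACT (Thr): third position 4-fold.
Codon 7 CCA (Pro): third position 4-fold.
Codon 8 CGG (Arg): third position 4-fold.
Four-fold degenerate third positions: 5.

5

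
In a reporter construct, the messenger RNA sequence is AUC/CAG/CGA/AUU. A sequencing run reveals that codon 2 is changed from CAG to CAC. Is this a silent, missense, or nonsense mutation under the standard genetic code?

missense

Position 6 falls in codon 2: CAG → Gln.
After the substitution the codon is CAC → His.
Gln ≠ His, so this is a missense mutation.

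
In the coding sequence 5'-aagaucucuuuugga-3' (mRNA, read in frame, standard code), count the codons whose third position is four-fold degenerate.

Codon 1 AAG (Lys): third position 2-fold.
Codon 2 AUC (Ile): third position 3-fold.
Codon 3 UCU (Ser): third position 4-fold.
Codon 4 UUU (Phe): third position 2-fold.
Codon 5 GGA (Gly): third position 4-fold.
Four-fold degenerate third positions: 2.

2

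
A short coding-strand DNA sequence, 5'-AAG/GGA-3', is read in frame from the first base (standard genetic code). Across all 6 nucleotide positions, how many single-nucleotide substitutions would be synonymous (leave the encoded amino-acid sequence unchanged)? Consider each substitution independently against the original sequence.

Codon 1 (AAG, Lys): 1 synonymous substitution.
Codon 2 (GGA, Gly): 3 synonymous substitutions.
Total: 1 + 3 = 4.

4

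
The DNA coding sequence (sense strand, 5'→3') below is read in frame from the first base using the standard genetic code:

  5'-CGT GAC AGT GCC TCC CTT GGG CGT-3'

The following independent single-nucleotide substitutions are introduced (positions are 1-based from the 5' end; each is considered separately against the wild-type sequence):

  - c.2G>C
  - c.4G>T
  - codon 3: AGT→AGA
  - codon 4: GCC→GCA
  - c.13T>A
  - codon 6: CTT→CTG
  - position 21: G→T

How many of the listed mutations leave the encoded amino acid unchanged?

3

Codon 1: CGT (Arg) → CCT (Pro) — missense.
Codon 2: GAC (Asp) → TAC (Tyr) — missense.
Codon 3: AGT (Ser) → AGA (Arg) — missense.
Codon 4: GCC (Ala) → GCA (Ala) — synonymous.
Codon 5: TCC (Ser) → ACC (Thr) — missense.
Codon 6: CTT (Leu) → CTG (Leu) — synonymous.
Codon 7: GGG (Gly) → GGT (Gly) — synonymous.
Synonymous: 3 of 7.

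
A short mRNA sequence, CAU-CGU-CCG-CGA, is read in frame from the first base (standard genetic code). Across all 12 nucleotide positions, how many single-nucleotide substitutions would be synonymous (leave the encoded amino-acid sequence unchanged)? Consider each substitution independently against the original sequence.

11

Codon 1 (CAU, His): 1 synonymous substitution.
Codon 2 (CGU, Arg): 3 synonymous substitutions.
Codon 3 (CCG, Pro): 3 synonymous substitutions.
Codon 4 (CGA, Arg): 4 synonymous substitutions.
Total: 1 + 3 + 3 + 4 = 11.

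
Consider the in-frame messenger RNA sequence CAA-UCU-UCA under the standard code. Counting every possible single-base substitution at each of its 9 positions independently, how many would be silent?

Codon 1 (CAA, Gln): 1 synonymous substitution.
Codon 2 (UCU, Ser): 3 synonymous substitutions.
Codon 3 (UCA, Ser): 3 synonymous substitutions.
Total: 1 + 3 + 3 = 7.

7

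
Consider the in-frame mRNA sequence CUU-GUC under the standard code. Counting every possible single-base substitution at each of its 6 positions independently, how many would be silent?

6

Codon 1 (CUU, Leu): 3 synonymous substitutions.
Codon 2 (GUC, Val): 3 synonymous substitutions.
Total: 3 + 3 = 6.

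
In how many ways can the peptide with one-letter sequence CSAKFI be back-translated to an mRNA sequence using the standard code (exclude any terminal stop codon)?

576

Cys: 2 codons.
Ser: 6 codons.
Ala: 4 codons.
Lys: 2 codons.
Phe: 2 codons.
Ile: 3 codons.
2 × 6 × 4 × 2 × 2 × 3 = 576.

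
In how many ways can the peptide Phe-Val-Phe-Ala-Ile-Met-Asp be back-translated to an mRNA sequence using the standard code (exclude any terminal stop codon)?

Phe: 2 codons.
Val: 4 codons.
Phe: 2 codons.
Ala: 4 codons.
Ile: 3 codons.
Met: 1 codon.
Asp: 2 codons.
2 × 4 × 2 × 4 × 3 × 1 × 2 = 384.

384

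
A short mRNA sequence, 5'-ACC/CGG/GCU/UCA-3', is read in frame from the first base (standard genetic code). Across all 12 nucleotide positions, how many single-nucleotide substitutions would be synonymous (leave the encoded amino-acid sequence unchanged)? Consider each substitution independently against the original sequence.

13

Codon 1 (ACC, Thr): 3 synonymous substitutions.
Codon 2 (CGG, Arg): 4 synonymous substitutions.
Codon 3 (GCU, Ala): 3 synonymous substitutions.
Codon 4 (UCA, Ser): 3 synonymous substitutions.
Total: 3 + 4 + 3 + 3 = 13.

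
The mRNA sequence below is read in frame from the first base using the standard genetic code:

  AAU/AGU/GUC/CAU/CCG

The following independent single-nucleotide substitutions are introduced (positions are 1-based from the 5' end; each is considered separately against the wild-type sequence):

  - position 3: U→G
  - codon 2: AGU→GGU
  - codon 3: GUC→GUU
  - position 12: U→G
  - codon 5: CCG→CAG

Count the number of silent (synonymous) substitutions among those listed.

Codon 1: AAU (Asn) → AAG (Lys) — missense.
Codon 2: AGU (Ser) → GGU (Gly) — missense.
Codon 3: GUC (Val) → GUU (Val) — synonymous.
Codon 4: CAU (His) → CAG (Gln) — missense.
Codon 5: CCG (Pro) → CAG (Gln) — missense.
Synonymous: 1 of 5.

1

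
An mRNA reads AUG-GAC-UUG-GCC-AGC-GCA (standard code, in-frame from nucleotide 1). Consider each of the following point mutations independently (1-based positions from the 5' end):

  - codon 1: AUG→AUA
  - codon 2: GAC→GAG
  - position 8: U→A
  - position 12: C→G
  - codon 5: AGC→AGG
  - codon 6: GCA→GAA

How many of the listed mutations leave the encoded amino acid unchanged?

1

Codon 1: AUG (Met) → AUA (Ile) — missense.
Codon 2: GAC (Asp) → GAG (Glu) — missense.
Codon 3: UUG (Leu) → UAG (Stop) — nonsense.
Codon 4: GCC (Ala) → GCG (Ala) — synonymous.
Codon 5: AGC (Ser) → AGG (Arg) — missense.
Codon 6: GCA (Ala) → GAA (Glu) — missense.
Synonymous: 1 of 6.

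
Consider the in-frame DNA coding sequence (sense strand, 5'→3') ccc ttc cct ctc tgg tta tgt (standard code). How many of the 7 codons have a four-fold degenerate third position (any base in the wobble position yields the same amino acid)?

3

Codon 1 CCC (Pro): third position 4-fold.
Codon 2 TTC (Phe): third position 2-fold.
Codon 3 CCT (Pro): third position 4-fold.
Codon 4 CTC (Leu): third position 4-fold.
Codon 5 TGG (Trp): third position 1-fold.
Codon 6 TTA (Leu): third position 2-fold.
Codon 7 TGT (Cys): third position 2-fold.
Four-fold degenerate third positions: 3.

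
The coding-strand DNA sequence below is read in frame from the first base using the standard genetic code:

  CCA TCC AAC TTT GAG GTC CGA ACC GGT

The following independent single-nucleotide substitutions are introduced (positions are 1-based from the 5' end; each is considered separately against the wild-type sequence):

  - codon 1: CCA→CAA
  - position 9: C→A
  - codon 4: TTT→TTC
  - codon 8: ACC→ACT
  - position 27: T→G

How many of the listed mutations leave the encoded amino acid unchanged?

Codon 1: CCA (Pro) → CAA (Gln) — missense.
Codon 3: AAC (Asn) → AAA (Lys) — missense.
Codon 4: TTT (Phe) → TTC (Phe) — synonymous.
Codon 8: ACC (Thr) → ACT (Thr) — synonymous.
Codon 9: GGT (Gly) → GGG (Gly) — synonymous.
Synonymous: 3 of 5.

3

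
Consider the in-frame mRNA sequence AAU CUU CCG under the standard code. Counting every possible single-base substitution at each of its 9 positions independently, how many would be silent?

7

Codon 1 (AAU, Asn): 1 synonymous substitution.
Codon 2 (CUU, Leu): 3 synonymous substitutions.
Codon 3 (CCG, Pro): 3 synonymous substitutions.
Total: 1 + 3 + 3 = 7.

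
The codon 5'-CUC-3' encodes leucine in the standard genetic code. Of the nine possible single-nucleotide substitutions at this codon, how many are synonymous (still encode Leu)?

3

Position 1: none → 0 synonymous.
Position 2: none → 0 synonymous.
Position 3: CUU, CUA, CUG → 3 synonymous.
Total: 0 + 0 + 3 = 3.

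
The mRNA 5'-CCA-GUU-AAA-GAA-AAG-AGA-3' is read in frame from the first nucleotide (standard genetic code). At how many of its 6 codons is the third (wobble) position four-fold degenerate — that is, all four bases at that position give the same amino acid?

Codon 1 CCA (Pro): third position 4-fold.
Codon 2 GUU (Val): third position 4-fold.
Codon 3 AAA (Lys): third position 2-fold.
Codon 4 GAA (Glu): third position 2-fold.
Codon 5 AAG (Lys): third position 2-fold.
Codon 6 AGA (Arg): third position 2-fold.
Four-fold degenerate third positions: 2.

2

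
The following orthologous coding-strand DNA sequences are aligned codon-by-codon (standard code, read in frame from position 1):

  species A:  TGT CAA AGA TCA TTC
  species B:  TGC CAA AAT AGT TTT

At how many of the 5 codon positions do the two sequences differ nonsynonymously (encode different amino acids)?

Codon 1: TGT Cys / TGC Cys — synonymous.
Codon 2: CAA Gln / CAA Gln — identical.
Codon 3: AGA Arg / AAT Asn — nonsynonymous.
Codon 4: TCA Ser / AGT Ser — synonymous.
Codon 5: TTC Phe / TTT Phe — synonymous.
Nonsynonymous differences: 1.

1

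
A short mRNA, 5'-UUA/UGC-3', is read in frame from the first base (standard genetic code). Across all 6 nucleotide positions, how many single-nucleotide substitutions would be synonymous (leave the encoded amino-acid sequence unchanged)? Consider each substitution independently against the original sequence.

3

Codon 1 (UUA, Leu): 2 synonymous substitutions.
Codon 2 (UGC, Cys): 1 synonymous substitution.
Total: 2 + 1 = 3.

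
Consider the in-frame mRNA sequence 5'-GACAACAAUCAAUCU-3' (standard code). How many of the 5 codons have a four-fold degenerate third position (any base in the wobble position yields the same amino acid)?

Codon 1 GAC (Asp): third position 2-fold.
Codon 2 AAC (Asn): third position 2-fold.
Codon 3 AAU (Asn): third position 2-fold.
Codon 4 CAA (Gln): third position 2-fold.
Codon 5 UCU (Ser): third position 4-fold.
Four-fold degenerate third positions: 1.

1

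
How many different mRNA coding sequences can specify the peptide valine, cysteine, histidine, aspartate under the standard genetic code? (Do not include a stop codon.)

Val: 4 codons.
Cys: 2 codons.
His: 2 codons.
Asp: 2 codons.
4 × 2 × 2 × 2 = 32.

32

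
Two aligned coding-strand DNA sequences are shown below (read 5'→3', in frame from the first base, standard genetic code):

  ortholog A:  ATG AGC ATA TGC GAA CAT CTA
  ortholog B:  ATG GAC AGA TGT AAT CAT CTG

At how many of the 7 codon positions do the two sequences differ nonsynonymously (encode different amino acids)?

3

Codon 1: ATG Met / ATG Met — identical.
Codon 2: AGC Ser / GAC Asp — nonsynonymous.
Codon 3: ATA Ile / AGA Arg — nonsynonymous.
Codon 4: TGC Cys / TGT Cys — synonymous.
Codon 5: GAA Glu / AAT Asn — nonsynonymous.
Codon 6: CAT His / CAT His — identical.
Codon 7: CTA Leu / CTG Leu — synonymous.
Nonsynonymous differences: 3.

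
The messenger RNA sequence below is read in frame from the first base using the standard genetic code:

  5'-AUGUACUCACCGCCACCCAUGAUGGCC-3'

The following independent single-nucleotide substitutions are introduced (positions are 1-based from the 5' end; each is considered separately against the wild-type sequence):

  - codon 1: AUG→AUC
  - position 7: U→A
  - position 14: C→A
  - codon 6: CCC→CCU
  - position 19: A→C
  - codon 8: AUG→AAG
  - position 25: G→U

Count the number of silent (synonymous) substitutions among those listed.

Codon 1: AUG (Met) → AUC (Ile) — missense.
Codon 3: UCA (Ser) → ACA (Thr) — missense.
Codon 5: CCA (Pro) → CAA (Gln) — missense.
Codon 6: CCC (Pro) → CCU (Pro) — synonymous.
Codon 7: AUG (Met) → CUG (Leu) — missense.
Codon 8: AUG (Met) → AAG (Lys) — missense.
Codon 9: GCC (Ala) → UCC (Ser) — missense.
Synonymous: 1 of 7.

1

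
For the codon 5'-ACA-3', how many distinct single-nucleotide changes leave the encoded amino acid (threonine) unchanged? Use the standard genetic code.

Position 1: none → 0 synonymous.
Position 2: none → 0 synonymous.
Position 3: ACU, ACC, ACG → 3 synonymous.
Total: 0 + 0 + 3 = 3.

3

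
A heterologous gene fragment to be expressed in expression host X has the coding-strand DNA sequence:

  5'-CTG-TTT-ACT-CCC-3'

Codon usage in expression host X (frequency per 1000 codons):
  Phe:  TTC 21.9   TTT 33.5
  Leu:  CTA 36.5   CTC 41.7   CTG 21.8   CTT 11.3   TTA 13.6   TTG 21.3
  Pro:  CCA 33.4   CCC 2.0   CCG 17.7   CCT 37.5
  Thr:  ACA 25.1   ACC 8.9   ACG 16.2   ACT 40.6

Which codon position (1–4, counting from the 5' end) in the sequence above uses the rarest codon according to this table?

4

Codon 1 CTG (Leu): 21.8 per 1000.
Codon 2 TTT (Phe): 33.5 per 1000.
Codon 3 ACT (Thr): 40.6 per 1000.
Codon 4 CCC (Pro): 2.0 per 1000.
Lowest frequency is 2.0 at codon 4.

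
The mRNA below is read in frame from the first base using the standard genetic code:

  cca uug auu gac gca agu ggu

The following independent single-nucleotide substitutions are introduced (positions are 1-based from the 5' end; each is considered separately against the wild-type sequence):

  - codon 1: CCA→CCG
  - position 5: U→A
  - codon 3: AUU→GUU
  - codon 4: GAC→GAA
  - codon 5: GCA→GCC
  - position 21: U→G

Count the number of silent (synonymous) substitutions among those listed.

Codon 1: CCA (Pro) → CCG (Pro) — synonymous.
Codon 2: UUG (Leu) → UAG (Stop) — nonsense.
Codon 3: AUU (Ile) → GUU (Val) — missense.
Codon 4: GAC (Asp) → GAA (Glu) — missense.
Codon 5: GCA (Ala) → GCC (Ala) — synonymous.
Codon 7: GGU (Gly) → GGG (Gly) — synonymous.
Synonymous: 3 of 6.

3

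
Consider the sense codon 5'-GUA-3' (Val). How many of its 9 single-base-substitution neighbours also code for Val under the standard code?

Position 1: none → 0 synonymous.
Position 2: none → 0 synonymous.
Position 3: GUU, GUC, GUG → 3 synonymous.
Total: 0 + 0 + 3 = 3.

3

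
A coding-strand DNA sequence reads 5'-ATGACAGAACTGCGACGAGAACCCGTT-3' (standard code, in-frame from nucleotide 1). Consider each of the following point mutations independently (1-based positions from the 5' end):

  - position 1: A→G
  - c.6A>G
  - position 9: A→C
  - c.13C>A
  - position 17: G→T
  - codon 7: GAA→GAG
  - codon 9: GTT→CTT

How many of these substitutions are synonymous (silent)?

Codon 1: ATG (Met) → GTG (Val) — missense.
Codon 2: ACA (Thr) → ACG (Thr) — synonymous.
Codon 3: GAA (Glu) → GAC (Asp) — missense.
Codon 5: CGA (Arg) → AGA (Arg) — synonymous.
Codon 6: CGA (Arg) → CTA (Leu) — missense.
Codon 7: GAA (Glu) → GAG (Glu) — synonymous.
Codon 9: GTT (Val) → CTT (Leu) — missense.
Synonymous: 3 of 7.

3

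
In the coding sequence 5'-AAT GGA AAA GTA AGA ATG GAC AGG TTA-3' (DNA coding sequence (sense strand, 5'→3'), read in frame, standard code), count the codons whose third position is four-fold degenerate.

2

Codon 1 AAT (Asn): third position 2-fold.
Codon 2 GGA (Gly): third position 4-fold.
Codon 3 AAA (Lys): third position 2-fold.
Codon 4 GTA (Val): third position 4-fold.
Codon 5 AGA (Arg): third position 2-fold.
Codon 6 ATG (Met): third position 1-fold.
Codon 7 GAC (Asp): third position 2-fold.
Codon 8 AGG (Arg): third position 2-fold.
Codon 9 TTA (Leu): third position 2-fold.
Four-fold degenerate third positions: 2.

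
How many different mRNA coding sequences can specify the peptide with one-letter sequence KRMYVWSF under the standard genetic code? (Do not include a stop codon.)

1152

Lys: 2 codons.
Arg: 6 codons.
Met: 1 codon.
Tyr: 2 codons.
Val: 4 codons.
Trp: 1 codon.
Ser: 6 codons.
Phe: 2 codons.
2 × 6 × 1 × 2 × 4 × 1 × 6 × 2 = 1152.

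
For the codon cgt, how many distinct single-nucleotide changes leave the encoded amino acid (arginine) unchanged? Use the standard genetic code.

Position 1: none → 0 synonymous.
Position 2: none → 0 synonymous.
Position 3: CGC, CGA, CGG → 3 synonymous.
Total: 0 + 0 + 3 = 3.

3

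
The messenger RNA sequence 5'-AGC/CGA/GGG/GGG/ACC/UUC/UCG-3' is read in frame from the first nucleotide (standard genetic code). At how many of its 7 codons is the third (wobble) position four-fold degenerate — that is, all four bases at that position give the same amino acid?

5

Codon 1 AGC (Ser): third position 2-fold.
Codon 2 CGA (Arg): third position 4-fold.
Codon 3 GGG (Gly): third position 4-fold.
Codon 4 GGG (Gly): third position 4-fold.
Codon 5 ACC (Thr): third position 4-fold.
Codon 6 UUC (Phe): third position 2-fold.
Codon 7 UCG (Ser): third position 4-fold.
Four-fold degenerate third positions: 5.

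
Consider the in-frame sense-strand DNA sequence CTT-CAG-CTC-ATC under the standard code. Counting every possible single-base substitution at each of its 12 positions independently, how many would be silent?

Codon 1 (CTT, Leu): 3 synonymous substitutions.
Codon 2 (CAG, Gln): 1 synonymous substitution.
Codon 3 (CTC, Leu): 3 synonymous substitutions.
Codon 4 (ATC, Ile): 2 synonymous substitutions.
Total: 3 + 1 + 3 + 2 = 9.

9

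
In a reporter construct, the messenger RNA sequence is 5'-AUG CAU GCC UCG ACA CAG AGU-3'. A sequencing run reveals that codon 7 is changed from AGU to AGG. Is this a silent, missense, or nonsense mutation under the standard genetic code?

Position 21 falls in codon 7: AGU → Ser.
After the substitution the codon is AGG → Arg.
Ser ≠ Arg, so this is a missense mutation.

missense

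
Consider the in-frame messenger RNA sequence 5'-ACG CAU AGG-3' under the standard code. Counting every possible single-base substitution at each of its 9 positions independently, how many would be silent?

Codon 1 (ACG, Thr): 3 synonymous substitutions.
Codon 2 (CAU, His): 1 synonymous substitution.
Codon 3 (AGG, Arg): 2 synonymous substitutions.
Total: 3 + 1 + 2 = 6.

6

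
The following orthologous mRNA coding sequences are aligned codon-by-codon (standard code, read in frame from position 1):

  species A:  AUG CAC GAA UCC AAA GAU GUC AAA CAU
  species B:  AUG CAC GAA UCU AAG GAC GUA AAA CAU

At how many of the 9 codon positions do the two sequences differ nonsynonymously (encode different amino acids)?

0

Codon 1: AUG Met / AUG Met — identical.
Codon 2: CAC His / CAC His — identical.
Codon 3: GAA Glu / GAA Glu — identical.
Codon 4: UCC Ser / UCU Ser — synonymous.
Codon 5: AAA Lys / AAG Lys — synonymous.
Codon 6: GAU Asp / GAC Asp — synonymous.
Codon 7: GUC Val / GUA Val — synonymous.
Codon 8: AAA Lys / AAA Lys — identical.
Codon 9: CAU His / CAU His — identical.
Nonsynonymous differences: 0.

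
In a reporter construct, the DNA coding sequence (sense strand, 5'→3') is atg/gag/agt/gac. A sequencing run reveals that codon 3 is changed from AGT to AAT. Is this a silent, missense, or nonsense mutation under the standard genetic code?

Position 8 falls in codon 3: AGT → Ser.
After the substitution the codon is AAT → Asn.
Ser ≠ Asn, so this is a missense mutation.

missense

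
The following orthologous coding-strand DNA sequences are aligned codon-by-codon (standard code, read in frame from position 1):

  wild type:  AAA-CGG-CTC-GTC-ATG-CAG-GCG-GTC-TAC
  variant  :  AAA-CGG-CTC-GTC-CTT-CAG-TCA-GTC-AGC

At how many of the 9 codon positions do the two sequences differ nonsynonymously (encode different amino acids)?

3

Codon 1: AAA Lys / AAA Lys — identical.
Codon 2: CGG Arg / CGG Arg — identical.
Codon 3: CTC Leu / CTC Leu — identical.
Codon 4: GTC Val / GTC Val — identical.
Codon 5: ATG Met / CTT Leu — nonsynonymous.
Codon 6: CAG Gln / CAG Gln — identical.
Codon 7: GCG Ala / TCA Ser — nonsynonymous.
Codon 8: GTC Val / GTC Val — identical.
Codon 9: TAC Tyr / AGC Ser — nonsynonymous.
Nonsynonymous differences: 3.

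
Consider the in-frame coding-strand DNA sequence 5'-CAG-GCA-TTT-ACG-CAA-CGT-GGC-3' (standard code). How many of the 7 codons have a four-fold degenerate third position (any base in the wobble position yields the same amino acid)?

Codon 1 CAG (Gln): third position 2-fold.
Codon 2 GCA (Ala): third position 4-fold.
Codon 3 TTT (Phe): third position 2-fold.
Codon 4 ACG (Thr): third position 4-fold.
Codon 5 CAA (Gln): third position 2-fold.
Codon 6 CGT (Arg): third position 4-fold.
Codon 7 GGC (Gly): third position 4-fold.
Four-fold degenerate third positions: 4.

4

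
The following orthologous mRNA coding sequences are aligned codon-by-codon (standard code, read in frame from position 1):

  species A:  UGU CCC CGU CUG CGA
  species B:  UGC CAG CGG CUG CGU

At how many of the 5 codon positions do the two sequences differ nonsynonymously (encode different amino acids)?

1

Codon 1: UGU Cys / UGC Cys — synonymous.
Codon 2: CCC Pro / CAG Gln — nonsynonymous.
Codon 3: CGU Arg / CGG Arg — synonymous.
Codon 4: CUG Leu / CUG Leu — identical.
Codon 5: CGA Arg / CGU Arg — synonymous.
Nonsynonymous differences: 1.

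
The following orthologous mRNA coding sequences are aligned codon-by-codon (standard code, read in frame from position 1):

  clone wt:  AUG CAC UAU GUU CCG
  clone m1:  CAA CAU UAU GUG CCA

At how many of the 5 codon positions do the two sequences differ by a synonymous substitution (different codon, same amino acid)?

Codon 1: AUG Met / CAA Gln — nonsynonymous.
Codon 2: CAC His / CAU His — synonymous.
Codon 3: UAU Tyr / UAU Tyr — identical.
Codon 4: GUU Val / GUG Val — synonymous.
Codon 5: CCG Pro / CCA Pro — synonymous.
Synonymous differences: 3.

3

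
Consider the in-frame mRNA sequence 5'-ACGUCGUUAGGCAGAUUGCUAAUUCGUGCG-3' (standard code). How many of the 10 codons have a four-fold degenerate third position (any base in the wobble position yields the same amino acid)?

Codon 1 ACG (Thr): third position 4-fold.
Codon 2 UCG (Ser): third position 4-fold.
Codon 3 UUA (Leu): third position 2-fold.
Codon 4 GGC (Gly): third position 4-fold.
Codon 5 AGA (Arg): third position 2-fold.
Codon 6 UUG (Leu): third position 2-fold.
Codon 7 CUA (Leu): third position 4-fold.
Codon 8 AUU (Ile): third position 3-fold.
Codon 9 CGU (Arg): third position 4-fold.
Codon 10 GCG (Ala): third position 4-fold.
Four-fold degenerate third positions: 6.

6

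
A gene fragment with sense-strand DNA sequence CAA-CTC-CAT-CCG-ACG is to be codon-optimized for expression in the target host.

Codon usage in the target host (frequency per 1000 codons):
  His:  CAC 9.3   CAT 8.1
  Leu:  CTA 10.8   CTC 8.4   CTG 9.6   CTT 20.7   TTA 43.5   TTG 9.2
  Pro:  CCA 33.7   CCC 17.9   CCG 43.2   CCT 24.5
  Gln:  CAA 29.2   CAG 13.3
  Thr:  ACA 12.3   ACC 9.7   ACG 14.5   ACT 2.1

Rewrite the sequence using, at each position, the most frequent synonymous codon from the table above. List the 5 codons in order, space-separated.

Codon 1 (Gln): best is CAA at 29.2.
Codon 2 (Leu): best is TTA at 43.5.
Codon 3 (His): best is CAC at 9.3.
Codon 4 (Pro): best is CCG at 43.2.
Codon 5 (Thr): best is ACG at 14.5.

CAA TTA CAC CCG ACG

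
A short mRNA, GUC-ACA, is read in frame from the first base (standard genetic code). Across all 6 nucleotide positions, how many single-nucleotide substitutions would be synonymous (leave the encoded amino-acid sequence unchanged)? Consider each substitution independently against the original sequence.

6

Codon 1 (GUC, Val): 3 synonymous substitutions.
Codon 2 (ACA, Thr): 3 synonymous substitutions.
Total: 3 + 3 = 6.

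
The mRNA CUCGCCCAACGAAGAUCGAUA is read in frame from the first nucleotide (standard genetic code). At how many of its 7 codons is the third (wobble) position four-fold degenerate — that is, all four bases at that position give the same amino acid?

4

Codon 1 CUC (Leu): third position 4-fold.
Codon 2 GCC (Ala): third position 4-fold.
Codon 3 CAA (Gln): third position 2-fold.
Codon 4 CGA (Arg): third position 4-fold.
Codon 5 AGA (Arg): third position 2-fold.
Codon 6 UCG (Ser): third position 4-fold.
Codon 7 AUA (Ile): third position 3-fold.
Four-fold degenerate third positions: 4.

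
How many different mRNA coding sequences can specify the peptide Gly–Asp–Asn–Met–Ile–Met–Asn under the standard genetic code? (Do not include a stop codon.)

Gly: 4 codons.
Asp: 2 codons.
Asn: 2 codons.
Met: 1 codon.
Ile: 3 codons.
Met: 1 codon.
Asn: 2 codons.
4 × 2 × 2 × 1 × 3 × 1 × 2 = 96.

96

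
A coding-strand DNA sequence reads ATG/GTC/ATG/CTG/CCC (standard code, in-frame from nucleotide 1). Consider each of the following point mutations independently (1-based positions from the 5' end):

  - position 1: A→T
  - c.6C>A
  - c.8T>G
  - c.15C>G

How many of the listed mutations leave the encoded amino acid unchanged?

2

Codon 1: ATG (Met) → TTG (Leu) — missense.
Codon 2: GTC (Val) → GTA (Val) — synonymous.
Codon 3: ATG (Met) → AGG (Arg) — missense.
Codon 5: CCC (Pro) → CCG (Pro) — synonymous.
Synonymous: 2 of 4.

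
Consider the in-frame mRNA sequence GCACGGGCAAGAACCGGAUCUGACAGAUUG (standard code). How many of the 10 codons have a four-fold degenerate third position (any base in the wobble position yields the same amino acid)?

Codon 1 GCA (Ala): third position 4-fold.
Codon 2 CGG (Arg): third position 4-fold.
Codon 3 GCA (Ala): third position 4-fold.
Codon 4 AGA (Arg): third position 2-fold.
Codon 5 ACC (Thr): third position 4-fold.
Codon 6 GGA (Gly): third position 4-fold.
Codon 7 UCU (Ser): third position 4-fold.
Codon 8 GAC (Asp): third position 2-fold.
Codon 9 AGA (Arg): third position 2-fold.
Codon 10 UUG (Leu): third position 2-fold.
Four-fold degenerate third positions: 6.

6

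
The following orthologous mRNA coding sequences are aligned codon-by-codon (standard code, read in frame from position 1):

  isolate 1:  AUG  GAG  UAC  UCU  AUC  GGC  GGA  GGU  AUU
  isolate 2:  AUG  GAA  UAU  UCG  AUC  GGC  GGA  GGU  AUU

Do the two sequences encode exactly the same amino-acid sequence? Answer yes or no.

Codon 1: AUG Met / AUG Met — identical.
Codon 2: GAG Glu / GAA Glu — synonymous.
Codon 3: UAC Tyr / UAU Tyr — synonymous.
Codon 4: UCU Ser / UCG Ser — synonymous.
Codon 5: AUC Ile / AUC Ile — identical.
Codon 6: GGC Gly / GGC Gly — identical.
Codon 7: GGA Gly / GGA Gly — identical.
Codon 8: GGU Gly / GGU Gly — identical.
Codon 9: AUU Ile / AUU Ile — identical.
Nonsynonymous differences: 0 → same protein.

yes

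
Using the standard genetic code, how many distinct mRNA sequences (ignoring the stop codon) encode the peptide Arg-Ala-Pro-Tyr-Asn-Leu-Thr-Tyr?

Arg: 6 codons.
Ala: 4 codons.
Pro: 4 codons.
Tyr: 2 codons.
Asn: 2 codons.
Leu: 6 codons.
Thr: 4 codons.
Tyr: 2 codons.
6 × 4 × 4 × 2 × 2 × 6 × 4 × 2 = 18432.

18432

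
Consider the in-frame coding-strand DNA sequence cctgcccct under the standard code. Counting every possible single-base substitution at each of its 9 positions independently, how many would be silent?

Codon 1 (CCT, Pro): 3 synonymous substitutions.
Codon 2 (GCC, Ala): 3 synonymous substitutions.
Codon 3 (CCT, Pro): 3 synonymous substitutions.
Total: 3 + 3 + 3 = 9.

9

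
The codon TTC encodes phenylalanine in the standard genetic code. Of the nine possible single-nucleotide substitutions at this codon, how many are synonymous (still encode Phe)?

1

Position 1: none → 0 synonymous.
Position 2: none → 0 synonymous.
Position 3: TTT → 1 synonymous.
Total: 0 + 0 + 1 = 1.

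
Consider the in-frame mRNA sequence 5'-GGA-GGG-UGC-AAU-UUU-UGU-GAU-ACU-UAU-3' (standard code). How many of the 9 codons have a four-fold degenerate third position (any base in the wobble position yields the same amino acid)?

Codon 1 GGA (Gly): third position 4-fold.
Codon 2 GGG (Gly): third position 4-fold.
Codon 3 UGC (Cys): third position 2-fold.
Codon 4 AAU (Asn): third position 2-fold.
Codon 5 UUU (Phe): third position 2-fold.
Codon 6 UGU (Cys): third position 2-fold.
Codon 7 GAU (Asp): third position 2-fold.
Codon 8 ACU (Thr): third position 4-fold.
Codon 9 UAU (Tyr): third position 2-fold.
Four-fold degenerate third positions: 3.

3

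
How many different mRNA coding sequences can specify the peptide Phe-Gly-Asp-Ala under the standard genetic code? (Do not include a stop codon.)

Phe: 2 codons.
Gly: 4 codons.
Asp: 2 codons.
Ala: 4 codons.
2 × 4 × 2 × 4 = 64.

64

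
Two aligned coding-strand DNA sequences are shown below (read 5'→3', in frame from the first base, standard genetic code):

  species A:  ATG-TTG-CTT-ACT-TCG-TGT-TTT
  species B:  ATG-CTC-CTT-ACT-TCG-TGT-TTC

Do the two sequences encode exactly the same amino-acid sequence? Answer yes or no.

Codon 1: ATG Met / ATG Met — identical.
Codon 2: TTG Leu / CTC Leu — synonymous.
Codon 3: CTT Leu / CTT Leu — identical.
Codon 4: ACT Thr / ACT Thr — identical.
Codon 5: TCG Ser / TCG Ser — identical.
Codon 6: TGT Cys / TGT Cys — identical.
Codon 7: TTT Phe / TTC Phe — synonymous.
Nonsynonymous differences: 0 → same protein.

yes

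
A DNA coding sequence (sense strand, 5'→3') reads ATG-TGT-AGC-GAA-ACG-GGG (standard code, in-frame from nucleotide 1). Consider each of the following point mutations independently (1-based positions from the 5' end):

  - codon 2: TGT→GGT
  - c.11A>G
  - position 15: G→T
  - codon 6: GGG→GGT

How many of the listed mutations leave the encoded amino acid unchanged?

Codon 2: TGT (Cys) → GGT (Gly) — missense.
Codon 4: GAA (Glu) → GGA (Gly) — missense.
Codon 5: ACG (Thr) → ACT (Thr) — synonymous.
Codon 6: GGG (Gly) → GGT (Gly) — synonymous.
Synonymous: 2 of 4.

2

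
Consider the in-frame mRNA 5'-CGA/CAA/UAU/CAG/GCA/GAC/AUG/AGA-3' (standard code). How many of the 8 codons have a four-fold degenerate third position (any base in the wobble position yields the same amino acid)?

Codon 1 CGA (Arg): third position 4-fold.
Codon 2 CAA (Gln): third position 2-fold.
Codon 3 UAU (Tyr): third position 2-fold.
Codon 4 CAG (Gln): third position 2-fold.
Codon 5 GCA (Ala): third position 4-fold.
Codon 6 GAC (Asp): third position 2-fold.
Codon 7 AUG (Met): third position 1-fold.
Codon 8 AGA (Arg): third position 2-fold.
Four-fold degenerate third positions: 2.

2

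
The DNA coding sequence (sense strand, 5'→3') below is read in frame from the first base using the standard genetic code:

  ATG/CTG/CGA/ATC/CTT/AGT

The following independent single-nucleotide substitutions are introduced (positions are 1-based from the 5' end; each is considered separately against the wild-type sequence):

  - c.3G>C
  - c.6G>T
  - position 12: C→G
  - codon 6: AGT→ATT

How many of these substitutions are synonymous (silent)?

1

Codon 1: ATG (Met) → ATC (Ile) — missense.
Codon 2: CTG (Leu) → CTT (Leu) — synonymous.
Codon 4: ATC (Ile) → ATG (Met) — missense.
Codon 6: AGT (Ser) → ATT (Ile) — missense.
Synonymous: 1 of 4.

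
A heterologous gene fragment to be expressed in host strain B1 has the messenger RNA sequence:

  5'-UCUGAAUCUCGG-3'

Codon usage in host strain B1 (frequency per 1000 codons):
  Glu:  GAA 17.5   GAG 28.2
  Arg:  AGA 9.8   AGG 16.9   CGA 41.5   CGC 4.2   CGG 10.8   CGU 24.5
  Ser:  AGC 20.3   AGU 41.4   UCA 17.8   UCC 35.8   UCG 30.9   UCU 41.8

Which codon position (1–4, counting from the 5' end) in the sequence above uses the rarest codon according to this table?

4

Codon 1 UCU (Ser): 41.8 per 1000.
Codon 2 GAA (Glu): 17.5 per 1000.
Codon 3 UCU (Ser): 41.8 per 1000.
Codon 4 CGG (Arg): 10.8 per 1000.
Lowest frequency is 10.8 at codon 4.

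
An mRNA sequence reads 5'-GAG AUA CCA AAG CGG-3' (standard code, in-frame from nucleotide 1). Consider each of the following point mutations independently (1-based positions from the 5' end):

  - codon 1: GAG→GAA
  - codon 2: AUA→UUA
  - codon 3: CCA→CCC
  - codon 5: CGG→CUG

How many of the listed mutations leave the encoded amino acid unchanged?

2

Codon 1: GAG (Glu) → GAA (Glu) — synonymous.
Codon 2: AUA (Ile) → UUA (Leu) — missense.
Codon 3: CCA (Pro) → CCC (Pro) — synonymous.
Codon 5: CGG (Arg) → CUG (Leu) — missense.
Synonymous: 2 of 4.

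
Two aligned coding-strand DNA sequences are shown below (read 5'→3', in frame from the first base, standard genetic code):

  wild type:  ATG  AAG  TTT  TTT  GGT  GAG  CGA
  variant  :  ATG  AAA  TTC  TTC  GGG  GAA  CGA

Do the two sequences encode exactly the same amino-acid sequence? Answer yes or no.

yes

Codon 1: ATG Met / ATG Met — identical.
Codon 2: AAG Lys / AAA Lys — synonymous.
Codon 3: TTT Phe / TTC Phe — synonymous.
Codon 4: TTT Phe / TTC Phe — synonymous.
Codon 5: GGT Gly / GGG Gly — synonymous.
Codon 6: GAG Glu / GAA Glu — synonymous.
Codon 7: CGA Arg / CGA Arg — identical.
Nonsynonymous differences: 0 → same protein.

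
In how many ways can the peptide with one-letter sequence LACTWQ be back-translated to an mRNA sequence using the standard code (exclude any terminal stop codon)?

384

Leu: 6 codons.
Ala: 4 codons.
Cys: 2 codons.
Thr: 4 codons.
Trp: 1 codon.
Gln: 2 codons.
6 × 4 × 2 × 4 × 1 × 2 = 384.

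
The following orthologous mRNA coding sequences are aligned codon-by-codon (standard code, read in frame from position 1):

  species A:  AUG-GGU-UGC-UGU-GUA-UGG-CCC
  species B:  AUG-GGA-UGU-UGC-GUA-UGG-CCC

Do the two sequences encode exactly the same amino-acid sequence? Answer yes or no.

yes

Codon 1: AUG Met / AUG Met — identical.
Codon 2: GGU Gly / GGA Gly — synonymous.
Codon 3: UGC Cys / UGU Cys — synonymous.
Codon 4: UGU Cys / UGC Cys — synonymous.
Codon 5: GUA Val / GUA Val — identical.
Codon 6: UGG Trp / UGG Trp — identical.
Codon 7: CCC Pro / CCC Pro — identical.
Nonsynonymous differences: 0 → same protein.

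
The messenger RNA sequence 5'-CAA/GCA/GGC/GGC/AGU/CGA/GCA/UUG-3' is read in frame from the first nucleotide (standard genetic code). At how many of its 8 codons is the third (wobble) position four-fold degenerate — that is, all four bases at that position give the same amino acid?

Codon 1 CAA (Gln): third position 2-fold.
Codon 2 GCA (Ala): third position 4-fold.
Codon 3 GGC (Gly): third position 4-fold.
Codon 4 GGC (Gly): third position 4-fold.
Codon 5 AGU (Ser): third position 2-fold.
Codon 6 CGA (Arg): third position 4-fold.
Codon 7 GCA (Ala): third position 4-fold.
Codon 8 UUG (Leu): third position 2-fold.
Four-fold degenerate third positions: 5.

5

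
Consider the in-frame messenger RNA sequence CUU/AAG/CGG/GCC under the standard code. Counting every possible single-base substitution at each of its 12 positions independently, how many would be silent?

11

Codon 1 (CUU, Leu): 3 synonymous substitutions.
Codon 2 (AAG, Lys): 1 synonymous substitution.
Codon 3 (CGG, Arg): 4 synonymous substitutions.
Codon 4 (GCC, Ala): 3 synonymous substitutions.
Total: 3 + 1 + 4 + 3 = 11.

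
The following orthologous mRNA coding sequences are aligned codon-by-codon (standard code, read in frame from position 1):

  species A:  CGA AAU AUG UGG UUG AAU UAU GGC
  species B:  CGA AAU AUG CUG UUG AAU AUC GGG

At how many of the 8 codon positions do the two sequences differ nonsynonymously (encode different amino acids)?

2

Codon 1: CGA Arg / CGA Arg — identical.
Codon 2: AAU Asn / AAU Asn — identical.
Codon 3: AUG Met / AUG Met — identical.
Codon 4: UGG Trp / CUG Leu — nonsynonymous.
Codon 5: UUG Leu / UUG Leu — identical.
Codon 6: AAU Asn / AAU Asn — identical.
Codon 7: UAU Tyr / AUC Ile — nonsynonymous.
Codon 8: GGC Gly / GGG Gly — synonymous.
Nonsynonymous differences: 2.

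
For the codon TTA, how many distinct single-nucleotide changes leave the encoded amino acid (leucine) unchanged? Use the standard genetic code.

2

Position 1: CTA → 1 synonymous.
Position 2: none → 0 synonymous.
Position 3: TTG → 1 synonymous.
Total: 1 + 0 + 1 = 2.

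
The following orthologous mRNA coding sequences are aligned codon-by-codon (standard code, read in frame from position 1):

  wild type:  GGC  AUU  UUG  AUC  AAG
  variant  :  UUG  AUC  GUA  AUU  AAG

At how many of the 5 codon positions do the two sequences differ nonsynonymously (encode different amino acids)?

2

Codon 1: GGC Gly / UUG Leu — nonsynonymous.
Codon 2: AUU Ile / AUC Ile — synonymous.
Codon 3: UUG Leu / GUA Val — nonsynonymous.
Codon 4: AUC Ile / AUU Ile — synonymous.
Codon 5: AAG Lys / AAG Lys — identical.
Nonsynonymous differences: 2.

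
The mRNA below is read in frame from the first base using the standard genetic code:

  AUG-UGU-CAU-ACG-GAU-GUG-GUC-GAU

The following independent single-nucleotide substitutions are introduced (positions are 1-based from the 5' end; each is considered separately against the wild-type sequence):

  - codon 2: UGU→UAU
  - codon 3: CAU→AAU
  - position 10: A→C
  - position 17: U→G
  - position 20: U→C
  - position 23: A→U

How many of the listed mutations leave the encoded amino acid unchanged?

0

Codon 2: UGU (Cys) → UAU (Tyr) — missense.
Codon 3: CAU (His) → AAU (Asn) — missense.
Codon 4: ACG (Thr) → CCG (Pro) — missense.
Codon 6: GUG (Val) → GGG (Gly) — missense.
Codon 7: GUC (Val) → GCC (Ala) — missense.
Codon 8: GAU (Asp) → GUU (Val) — missense.
Synonymous: 0 of 6.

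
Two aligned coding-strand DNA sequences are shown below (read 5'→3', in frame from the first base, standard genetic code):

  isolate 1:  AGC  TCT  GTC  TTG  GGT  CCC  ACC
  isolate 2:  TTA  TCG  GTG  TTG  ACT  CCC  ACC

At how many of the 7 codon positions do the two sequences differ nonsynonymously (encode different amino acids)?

Codon 1: AGC Ser / TTA Leu — nonsynonymous.
Codon 2: TCT Ser / TCG Ser — synonymous.
Codon 3: GTC Val / GTG Val — synonymous.
Codon 4: TTG Leu / TTG Leu — identical.
Codon 5: GGT Gly / ACT Thr — nonsynonymous.
Codon 6: CCC Pro / CCC Pro — identical.
Codon 7: ACC Thr / ACC Thr — identical.
Nonsynonymous differences: 2.

2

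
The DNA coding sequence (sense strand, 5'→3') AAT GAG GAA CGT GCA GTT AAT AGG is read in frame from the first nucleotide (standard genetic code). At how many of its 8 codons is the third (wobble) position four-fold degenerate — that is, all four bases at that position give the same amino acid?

3

Codon 1 AAT (Asn): third position 2-fold.
Codon 2 GAG (Glu): third position 2-fold.
Codon 3 GAA (Glu): third position 2-fold.
Codon 4 CGT (Arg): third position 4-fold.
Codon 5 GCA (Ala): third position 4-fold.
Codon 6 GTT (Val): third position 4-fold.
Codon 7 AAT (Asn): third position 2-fold.
Codon 8 AGG (Arg): third position 2-fold.
Four-fold degenerate third positions: 3.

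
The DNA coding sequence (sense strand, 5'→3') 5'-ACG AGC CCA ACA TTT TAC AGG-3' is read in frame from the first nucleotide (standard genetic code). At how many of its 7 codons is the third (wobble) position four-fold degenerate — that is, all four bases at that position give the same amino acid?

3

Codon 1 ACG (Thr): third position 4-fold.
Codon 2 AGC (Ser): third position 2-fold.
Codon 3 CCA (Pro): third position 4-fold.
Codon 4 ACA (Thr): third position 4-fold.
Codon 5 TTT (Phe): third position 2-fold.
Codon 6 TAC (Tyr): third position 2-fold.
Codon 7 AGG (Arg): third position 2-fold.
Four-fold degenerate third positions: 3.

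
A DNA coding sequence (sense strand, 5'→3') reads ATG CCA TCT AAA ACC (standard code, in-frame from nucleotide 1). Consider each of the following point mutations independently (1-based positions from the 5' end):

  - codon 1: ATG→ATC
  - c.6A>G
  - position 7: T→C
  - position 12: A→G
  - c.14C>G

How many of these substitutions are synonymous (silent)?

2

Codon 1: ATG (Met) → ATC (Ile) — missense.
Codon 2: CCA (Pro) → CCG (Pro) — synonymous.
Codon 3: TCT (Ser) → CCT (Pro) — missense.
Codon 4: AAA (Lys) → AAG (Lys) — synonymous.
Codon 5: ACC (Thr) → AGC (Ser) — missense.
Synonymous: 2 of 5.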